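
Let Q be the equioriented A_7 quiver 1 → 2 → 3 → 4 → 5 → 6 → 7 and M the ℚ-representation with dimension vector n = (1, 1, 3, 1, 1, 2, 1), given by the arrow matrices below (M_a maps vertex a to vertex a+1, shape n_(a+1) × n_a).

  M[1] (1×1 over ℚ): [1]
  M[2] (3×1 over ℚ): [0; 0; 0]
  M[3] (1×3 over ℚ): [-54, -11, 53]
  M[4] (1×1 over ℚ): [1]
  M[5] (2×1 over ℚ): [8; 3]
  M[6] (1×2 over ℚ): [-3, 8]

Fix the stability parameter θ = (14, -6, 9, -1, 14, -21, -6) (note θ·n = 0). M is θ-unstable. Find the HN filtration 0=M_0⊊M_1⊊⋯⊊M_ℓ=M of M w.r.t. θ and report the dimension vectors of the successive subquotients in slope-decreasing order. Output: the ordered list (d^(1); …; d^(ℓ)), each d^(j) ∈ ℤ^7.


Interval decomposition of M: I[1,2], I[3,3]^2, I[3,6], I[6,7].
HN type (ℓ=5): μ^(1)=9; μ^(2)=4; μ^(3)=1/4; μ^(4)=-6; μ^(5)=-21

((0, 0, 2, 0, 0, 0, 0); (1, 1, 0, 0, 0, 0, 0); (0, 0, 1, 1, 1, 1, 0); (0, 0, 0, 0, 0, 0, 1); (0, 0, 0, 0, 0, 1, 0))


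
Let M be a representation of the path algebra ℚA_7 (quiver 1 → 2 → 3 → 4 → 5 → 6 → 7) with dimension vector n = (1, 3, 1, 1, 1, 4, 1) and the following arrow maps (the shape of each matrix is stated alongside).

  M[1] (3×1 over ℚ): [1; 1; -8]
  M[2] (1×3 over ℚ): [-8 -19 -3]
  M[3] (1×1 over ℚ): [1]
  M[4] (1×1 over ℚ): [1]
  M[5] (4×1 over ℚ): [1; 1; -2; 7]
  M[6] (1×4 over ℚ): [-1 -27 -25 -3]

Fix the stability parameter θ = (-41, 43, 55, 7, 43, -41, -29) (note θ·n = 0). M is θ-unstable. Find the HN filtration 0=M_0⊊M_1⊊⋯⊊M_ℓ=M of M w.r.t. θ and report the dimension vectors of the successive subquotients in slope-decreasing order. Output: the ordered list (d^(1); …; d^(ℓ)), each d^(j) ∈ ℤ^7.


Via rank(M_{q-1}∘⋯∘M_p): M ≅ I[1,7], I[2,2]^2, I[6,6]^3.
μ_θ-semistable layers: μ^(1)=43; μ^(2)=13; μ^(3)=-41

((0, 2, 0, 0, 0, 0, 0); (0, 1, 1, 1, 1, 1, 1); (1, 0, 0, 0, 0, 3, 0))


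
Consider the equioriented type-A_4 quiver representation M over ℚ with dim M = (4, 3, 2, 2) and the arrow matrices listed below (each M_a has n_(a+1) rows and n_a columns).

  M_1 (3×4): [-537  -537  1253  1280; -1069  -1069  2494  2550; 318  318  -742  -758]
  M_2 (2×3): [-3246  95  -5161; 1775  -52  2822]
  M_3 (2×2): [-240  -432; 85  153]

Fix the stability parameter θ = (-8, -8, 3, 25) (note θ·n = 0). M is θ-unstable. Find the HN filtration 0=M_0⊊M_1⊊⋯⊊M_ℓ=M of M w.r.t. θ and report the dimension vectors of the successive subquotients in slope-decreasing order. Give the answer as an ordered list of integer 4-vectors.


Interval decomposition of M: I[1,1], I[1,2], I[1,3], I[1,4], I[4,4].
HN type (ℓ=3): μ^(1)=25; μ^(2)=3; μ^(3)=-8

((0, 0, 0, 2); (0, 0, 2, 0); (4, 3, 0, 0))


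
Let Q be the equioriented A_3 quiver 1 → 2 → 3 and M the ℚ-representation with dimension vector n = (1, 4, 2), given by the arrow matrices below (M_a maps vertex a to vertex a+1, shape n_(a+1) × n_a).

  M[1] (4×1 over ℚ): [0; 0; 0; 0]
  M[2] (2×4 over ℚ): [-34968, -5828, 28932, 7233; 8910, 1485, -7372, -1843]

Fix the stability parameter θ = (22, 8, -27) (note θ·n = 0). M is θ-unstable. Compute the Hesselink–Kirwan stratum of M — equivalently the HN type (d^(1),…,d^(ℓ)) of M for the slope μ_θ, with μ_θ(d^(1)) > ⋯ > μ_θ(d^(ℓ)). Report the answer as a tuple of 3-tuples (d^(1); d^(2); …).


Via rank(M_{q-1}∘⋯∘M_p): M ≅ I[1,1], I[2,2]^2, I[2,3]^2.
μ_θ-semistable layers: μ^(1)=22; μ^(2)=8; μ^(3)=-19/2

((1, 0, 0); (0, 2, 0); (0, 2, 2))


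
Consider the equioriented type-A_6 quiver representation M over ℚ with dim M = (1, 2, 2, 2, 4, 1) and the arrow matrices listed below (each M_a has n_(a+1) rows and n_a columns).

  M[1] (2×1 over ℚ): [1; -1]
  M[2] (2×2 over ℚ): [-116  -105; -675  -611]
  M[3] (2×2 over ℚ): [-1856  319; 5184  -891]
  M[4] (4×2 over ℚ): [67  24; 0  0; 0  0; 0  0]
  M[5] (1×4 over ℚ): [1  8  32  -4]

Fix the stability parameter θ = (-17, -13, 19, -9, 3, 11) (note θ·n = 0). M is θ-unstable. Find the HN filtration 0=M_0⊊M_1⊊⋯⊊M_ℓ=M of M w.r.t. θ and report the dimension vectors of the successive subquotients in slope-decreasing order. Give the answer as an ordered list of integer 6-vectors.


Interval decomposition of M: I[1,3], I[2,6], I[4,4], I[5,5]^3.
HN type (ℓ=7): μ^(1)=19; μ^(2)=11; μ^(3)=13/3; μ^(4)=3; μ^(5)=-9; μ^(6)=-13; μ^(7)=-17

((0, 0, 1, 0, 0, 0); (0, 0, 0, 0, 0, 1); (0, 0, 1, 1, 1, 0); (0, 0, 0, 0, 3, 0); (0, 0, 0, 1, 0, 0); (0, 2, 0, 0, 0, 0); (1, 0, 0, 0, 0, 0))


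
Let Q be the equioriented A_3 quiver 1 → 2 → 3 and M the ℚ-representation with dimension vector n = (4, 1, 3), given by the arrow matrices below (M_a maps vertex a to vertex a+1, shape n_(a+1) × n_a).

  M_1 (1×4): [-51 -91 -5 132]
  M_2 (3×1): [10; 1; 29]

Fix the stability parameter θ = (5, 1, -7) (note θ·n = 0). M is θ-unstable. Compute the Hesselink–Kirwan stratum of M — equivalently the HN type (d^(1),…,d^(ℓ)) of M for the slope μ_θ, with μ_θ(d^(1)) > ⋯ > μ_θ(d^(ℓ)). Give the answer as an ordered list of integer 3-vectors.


Barcode: M ≅ I[1,1]^3, I[1,3], I[3,3]^2. HN layers by μ_θ (3 steps, strictly decreasing):
  μ^(1)=5; μ^(2)=-1/3; μ^(3)=-7

((3, 0, 0); (1, 1, 1); (0, 0, 2))


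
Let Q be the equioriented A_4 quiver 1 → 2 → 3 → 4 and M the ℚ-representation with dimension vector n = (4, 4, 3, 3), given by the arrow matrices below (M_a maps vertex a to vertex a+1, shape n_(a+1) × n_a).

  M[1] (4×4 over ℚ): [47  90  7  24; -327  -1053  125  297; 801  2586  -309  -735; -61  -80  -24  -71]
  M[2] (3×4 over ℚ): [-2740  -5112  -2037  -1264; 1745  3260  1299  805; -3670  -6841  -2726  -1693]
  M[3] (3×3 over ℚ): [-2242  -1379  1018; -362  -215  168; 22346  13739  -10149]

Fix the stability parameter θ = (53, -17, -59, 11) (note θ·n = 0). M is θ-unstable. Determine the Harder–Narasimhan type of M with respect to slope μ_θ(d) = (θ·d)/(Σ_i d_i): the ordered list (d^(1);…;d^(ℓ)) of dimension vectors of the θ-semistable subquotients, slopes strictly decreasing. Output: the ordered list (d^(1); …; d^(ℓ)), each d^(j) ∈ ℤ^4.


Interval decomposition of M: I[1,2], I[1,3], I[1,4]^2, I[4,4].
HN type (ℓ=3): μ^(1)=18; μ^(2)=11; μ^(3)=-23/3

((1, 1, 0, 0); (0, 0, 0, 3); (3, 3, 3, 0))


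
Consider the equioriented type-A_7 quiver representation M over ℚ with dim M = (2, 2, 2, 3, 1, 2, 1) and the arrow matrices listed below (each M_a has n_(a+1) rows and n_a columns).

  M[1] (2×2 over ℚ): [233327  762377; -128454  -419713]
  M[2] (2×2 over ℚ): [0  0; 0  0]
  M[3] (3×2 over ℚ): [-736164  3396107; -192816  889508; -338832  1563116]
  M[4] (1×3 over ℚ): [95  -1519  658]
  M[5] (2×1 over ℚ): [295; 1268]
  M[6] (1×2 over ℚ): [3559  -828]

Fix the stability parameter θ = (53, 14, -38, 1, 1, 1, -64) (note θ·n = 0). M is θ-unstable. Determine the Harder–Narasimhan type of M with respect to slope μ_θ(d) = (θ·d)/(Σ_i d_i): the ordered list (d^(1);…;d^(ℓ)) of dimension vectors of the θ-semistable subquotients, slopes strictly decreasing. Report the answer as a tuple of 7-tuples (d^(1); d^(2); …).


Via rank(M_{q-1}∘⋯∘M_p): M ≅ I[1,2]^2, I[3,3], I[3,7], I[4,4]^2, I[6,6].
μ_θ-semistable layers: μ^(1)=67/2; μ^(2)=1; μ^(3)=-61/4; μ^(4)=-38

((2, 2, 0, 0, 0, 0, 0); (0, 0, 0, 2, 0, 1, 0); (0, 0, 0, 1, 1, 1, 1); (0, 0, 2, 0, 0, 0, 0))


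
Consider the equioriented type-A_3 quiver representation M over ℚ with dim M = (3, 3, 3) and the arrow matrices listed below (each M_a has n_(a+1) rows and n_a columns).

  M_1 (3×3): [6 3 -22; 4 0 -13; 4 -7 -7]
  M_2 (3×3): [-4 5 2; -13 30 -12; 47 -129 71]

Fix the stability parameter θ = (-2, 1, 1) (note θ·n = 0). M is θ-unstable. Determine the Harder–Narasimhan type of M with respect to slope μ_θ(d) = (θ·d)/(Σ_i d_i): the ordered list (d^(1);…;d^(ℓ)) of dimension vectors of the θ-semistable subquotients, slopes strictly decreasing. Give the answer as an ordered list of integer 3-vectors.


Interval decomposition of M: I[1,3]^3.
HN type (ℓ=2): μ^(1)=1; μ^(2)=-2

((0, 3, 3); (3, 0, 0))


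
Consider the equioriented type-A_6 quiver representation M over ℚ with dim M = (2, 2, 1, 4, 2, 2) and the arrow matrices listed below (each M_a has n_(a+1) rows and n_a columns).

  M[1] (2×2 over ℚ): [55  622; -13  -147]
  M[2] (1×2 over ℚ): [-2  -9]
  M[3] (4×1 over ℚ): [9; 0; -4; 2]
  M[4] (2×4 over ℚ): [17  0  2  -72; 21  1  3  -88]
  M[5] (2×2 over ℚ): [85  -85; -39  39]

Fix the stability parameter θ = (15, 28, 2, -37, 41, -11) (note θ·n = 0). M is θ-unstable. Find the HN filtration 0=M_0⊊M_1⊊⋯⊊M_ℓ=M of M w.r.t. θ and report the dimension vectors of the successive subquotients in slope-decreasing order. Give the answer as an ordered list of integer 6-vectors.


Barcode: M ≅ I[1,2], I[1,5], I[4,4]^2, I[4,6], I[6,6]. HN layers by μ_θ (6 steps, strictly decreasing):
  μ^(1)=41; μ^(2)=28; μ^(3)=15; μ^(4)=2; μ^(5)=-11; μ^(6)=-37

((0, 0, 0, 0, 1, 0); (0, 1, 0, 0, 0, 0); (1, 0, 0, 0, 1, 1); (1, 1, 1, 1, 0, 0); (0, 0, 0, 0, 0, 1); (0, 0, 0, 3, 0, 0))


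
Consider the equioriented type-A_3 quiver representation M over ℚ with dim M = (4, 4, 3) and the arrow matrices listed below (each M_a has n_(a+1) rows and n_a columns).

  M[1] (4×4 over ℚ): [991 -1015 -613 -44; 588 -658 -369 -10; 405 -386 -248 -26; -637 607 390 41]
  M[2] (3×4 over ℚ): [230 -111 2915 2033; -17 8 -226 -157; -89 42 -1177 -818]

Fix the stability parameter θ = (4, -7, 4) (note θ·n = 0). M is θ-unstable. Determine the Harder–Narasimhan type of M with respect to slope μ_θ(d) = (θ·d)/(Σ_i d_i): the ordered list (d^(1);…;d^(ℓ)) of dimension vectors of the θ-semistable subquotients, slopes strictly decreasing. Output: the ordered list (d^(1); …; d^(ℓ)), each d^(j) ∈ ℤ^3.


Barcode: M ≅ I[1,2], I[1,3]^3. HN layers by μ_θ (2 steps, strictly decreasing):
  μ^(1)=4; μ^(2)=-3/2

((0, 0, 3); (4, 4, 0))


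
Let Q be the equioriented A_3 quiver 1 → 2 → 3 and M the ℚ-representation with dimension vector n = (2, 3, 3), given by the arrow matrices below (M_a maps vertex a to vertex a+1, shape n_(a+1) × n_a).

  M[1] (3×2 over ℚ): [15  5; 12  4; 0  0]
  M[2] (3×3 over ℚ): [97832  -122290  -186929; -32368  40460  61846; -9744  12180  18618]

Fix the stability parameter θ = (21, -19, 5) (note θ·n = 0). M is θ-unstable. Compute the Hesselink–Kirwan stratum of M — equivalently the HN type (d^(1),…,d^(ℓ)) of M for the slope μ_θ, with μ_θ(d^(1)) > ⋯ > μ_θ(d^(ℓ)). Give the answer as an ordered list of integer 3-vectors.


Interval decomposition of M: I[1,1], I[1,2], I[2,2], I[2,3], I[3,3]^2.
HN type (ℓ=4): μ^(1)=21; μ^(2)=5; μ^(3)=1; μ^(4)=-19

((1, 0, 0); (0, 0, 3); (1, 1, 0); (0, 2, 0))


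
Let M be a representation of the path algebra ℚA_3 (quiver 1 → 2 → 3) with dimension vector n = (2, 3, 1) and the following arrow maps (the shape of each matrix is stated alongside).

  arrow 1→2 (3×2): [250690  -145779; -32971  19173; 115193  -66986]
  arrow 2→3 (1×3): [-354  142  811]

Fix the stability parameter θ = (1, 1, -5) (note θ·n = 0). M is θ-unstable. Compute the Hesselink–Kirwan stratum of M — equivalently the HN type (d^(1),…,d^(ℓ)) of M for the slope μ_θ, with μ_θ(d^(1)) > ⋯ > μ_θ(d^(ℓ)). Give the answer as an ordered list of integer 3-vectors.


Via rank(M_{q-1}∘⋯∘M_p): M ≅ I[1,2], I[1,3], I[2,2].
μ_θ-semistable layers: μ^(1)=1; μ^(2)=-1

((1, 2, 0); (1, 1, 1))


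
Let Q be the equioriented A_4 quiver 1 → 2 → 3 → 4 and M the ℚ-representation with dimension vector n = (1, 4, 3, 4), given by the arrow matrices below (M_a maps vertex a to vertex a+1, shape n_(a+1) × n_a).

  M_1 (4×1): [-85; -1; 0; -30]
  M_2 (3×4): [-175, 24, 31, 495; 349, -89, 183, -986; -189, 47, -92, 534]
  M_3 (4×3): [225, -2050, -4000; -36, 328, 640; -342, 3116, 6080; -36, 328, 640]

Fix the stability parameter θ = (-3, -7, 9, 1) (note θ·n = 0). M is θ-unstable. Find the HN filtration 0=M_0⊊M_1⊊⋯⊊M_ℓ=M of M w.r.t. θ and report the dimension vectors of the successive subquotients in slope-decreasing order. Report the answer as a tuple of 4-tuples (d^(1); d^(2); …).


Interval decomposition of M: I[1,4], I[2,2], I[2,3]^2, I[4,4]^3.
HN type (ℓ=5): μ^(1)=9; μ^(2)=5; μ^(3)=1; μ^(4)=-5; μ^(5)=-7

((0, 0, 2, 0); (0, 0, 1, 1); (0, 0, 0, 3); (1, 1, 0, 0); (0, 3, 0, 0))


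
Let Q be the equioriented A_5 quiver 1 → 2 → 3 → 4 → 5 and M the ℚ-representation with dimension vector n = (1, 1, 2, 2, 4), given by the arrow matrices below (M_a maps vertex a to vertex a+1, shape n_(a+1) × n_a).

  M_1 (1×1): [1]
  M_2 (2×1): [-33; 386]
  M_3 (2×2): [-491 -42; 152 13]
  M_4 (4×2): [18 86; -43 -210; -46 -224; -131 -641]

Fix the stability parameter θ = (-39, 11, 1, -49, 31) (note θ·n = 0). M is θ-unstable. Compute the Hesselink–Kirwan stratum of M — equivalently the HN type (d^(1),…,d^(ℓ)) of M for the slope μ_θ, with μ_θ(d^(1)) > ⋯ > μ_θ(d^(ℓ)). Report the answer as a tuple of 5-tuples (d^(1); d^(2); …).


Interval decomposition of M: I[1,5], I[3,5], I[5,5]^2.
HN type (ℓ=4): μ^(1)=31; μ^(2)=-37/3; μ^(3)=-24; μ^(4)=-39

((0, 0, 0, 0, 4); (0, 1, 1, 1, 0); (0, 0, 1, 1, 0); (1, 0, 0, 0, 0))


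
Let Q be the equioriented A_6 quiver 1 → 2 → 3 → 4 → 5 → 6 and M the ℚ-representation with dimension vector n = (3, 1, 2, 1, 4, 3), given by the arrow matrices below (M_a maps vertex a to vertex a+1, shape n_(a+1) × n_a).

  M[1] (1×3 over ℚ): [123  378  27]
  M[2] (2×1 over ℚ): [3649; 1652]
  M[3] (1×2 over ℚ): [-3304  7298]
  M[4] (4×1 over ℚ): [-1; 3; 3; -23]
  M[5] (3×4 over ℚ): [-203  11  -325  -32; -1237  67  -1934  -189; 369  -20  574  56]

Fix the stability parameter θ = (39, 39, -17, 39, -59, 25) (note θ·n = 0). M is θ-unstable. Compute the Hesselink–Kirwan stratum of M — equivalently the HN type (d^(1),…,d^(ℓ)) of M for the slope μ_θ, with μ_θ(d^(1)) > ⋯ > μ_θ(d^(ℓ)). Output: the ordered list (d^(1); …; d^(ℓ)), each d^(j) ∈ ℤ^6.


Barcode: M ≅ I[1,1]^2, I[1,3], I[3,6], I[5,5], I[5,6]^2. HN layers by μ_θ (6 steps, strictly decreasing):
  μ^(1)=39; μ^(2)=25; μ^(3)=61/3; μ^(4)=-10; μ^(5)=-17; μ^(6)=-59

((2, 0, 0, 0, 0, 0); (0, 0, 0, 0, 0, 3); (1, 1, 1, 0, 0, 0); (0, 0, 0, 1, 1, 0); (0, 0, 1, 0, 0, 0); (0, 0, 0, 0, 3, 0))


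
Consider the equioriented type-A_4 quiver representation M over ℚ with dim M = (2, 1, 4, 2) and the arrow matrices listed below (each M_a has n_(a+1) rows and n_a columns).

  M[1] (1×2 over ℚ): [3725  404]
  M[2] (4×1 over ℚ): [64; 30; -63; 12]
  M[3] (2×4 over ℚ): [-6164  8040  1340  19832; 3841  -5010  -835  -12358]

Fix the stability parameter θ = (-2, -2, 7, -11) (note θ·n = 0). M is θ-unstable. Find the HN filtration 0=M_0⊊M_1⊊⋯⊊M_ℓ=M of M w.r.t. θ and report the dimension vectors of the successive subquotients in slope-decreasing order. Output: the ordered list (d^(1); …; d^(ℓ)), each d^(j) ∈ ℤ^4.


Via rank(M_{q-1}∘⋯∘M_p): M ≅ I[1,1], I[1,4], I[3,3]^3, I[4,4].
μ_θ-semistable layers: μ^(1)=7; μ^(2)=-2; μ^(3)=-11

((0, 0, 3, 0); (2, 1, 1, 1); (0, 0, 0, 1))


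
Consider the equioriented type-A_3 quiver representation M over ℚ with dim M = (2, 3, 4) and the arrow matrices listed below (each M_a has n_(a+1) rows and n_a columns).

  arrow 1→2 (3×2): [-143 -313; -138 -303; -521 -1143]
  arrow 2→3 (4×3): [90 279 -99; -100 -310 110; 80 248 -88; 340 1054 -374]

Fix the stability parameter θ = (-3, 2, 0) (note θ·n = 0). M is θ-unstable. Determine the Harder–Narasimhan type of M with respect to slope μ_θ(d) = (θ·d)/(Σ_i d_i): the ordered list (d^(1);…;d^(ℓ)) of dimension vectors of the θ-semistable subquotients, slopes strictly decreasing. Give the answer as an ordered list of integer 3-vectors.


Interval decomposition of M: I[1,2], I[1,3], I[2,2], I[3,3]^3.
HN type (ℓ=4): μ^(1)=2; μ^(2)=1; μ^(3)=0; μ^(4)=-3

((0, 2, 0); (0, 1, 1); (0, 0, 3); (2, 0, 0))


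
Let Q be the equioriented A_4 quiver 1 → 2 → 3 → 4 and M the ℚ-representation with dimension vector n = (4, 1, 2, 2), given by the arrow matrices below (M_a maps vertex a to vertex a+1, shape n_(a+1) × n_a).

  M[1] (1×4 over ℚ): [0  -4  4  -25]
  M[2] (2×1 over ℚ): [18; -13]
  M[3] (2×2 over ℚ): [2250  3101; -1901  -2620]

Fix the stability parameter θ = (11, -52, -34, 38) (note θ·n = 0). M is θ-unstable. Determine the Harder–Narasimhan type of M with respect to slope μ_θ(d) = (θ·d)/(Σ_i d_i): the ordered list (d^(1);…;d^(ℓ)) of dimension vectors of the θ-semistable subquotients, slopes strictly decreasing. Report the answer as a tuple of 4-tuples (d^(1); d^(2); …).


Via rank(M_{q-1}∘⋯∘M_p): M ≅ I[1,1]^3, I[1,4], I[3,4].
μ_θ-semistable layers: μ^(1)=38; μ^(2)=11; μ^(3)=-25; μ^(4)=-34

((0, 0, 0, 2); (3, 0, 0, 0); (1, 1, 1, 0); (0, 0, 1, 0))


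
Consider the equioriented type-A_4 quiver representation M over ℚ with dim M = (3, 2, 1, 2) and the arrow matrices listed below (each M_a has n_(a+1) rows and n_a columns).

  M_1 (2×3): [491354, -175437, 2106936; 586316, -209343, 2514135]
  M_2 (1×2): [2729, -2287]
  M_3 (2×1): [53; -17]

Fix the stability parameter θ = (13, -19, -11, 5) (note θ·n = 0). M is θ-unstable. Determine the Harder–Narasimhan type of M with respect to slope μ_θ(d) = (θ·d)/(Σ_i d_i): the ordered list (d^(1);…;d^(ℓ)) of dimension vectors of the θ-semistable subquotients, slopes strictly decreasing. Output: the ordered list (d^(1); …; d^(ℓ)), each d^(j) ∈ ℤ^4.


Via rank(M_{q-1}∘⋯∘M_p): M ≅ I[1,1], I[1,2], I[1,4], I[4,4].
μ_θ-semistable layers: μ^(1)=13; μ^(2)=5; μ^(3)=-3; μ^(4)=-17/3

((1, 0, 0, 0); (0, 0, 0, 2); (1, 1, 0, 0); (1, 1, 1, 0))


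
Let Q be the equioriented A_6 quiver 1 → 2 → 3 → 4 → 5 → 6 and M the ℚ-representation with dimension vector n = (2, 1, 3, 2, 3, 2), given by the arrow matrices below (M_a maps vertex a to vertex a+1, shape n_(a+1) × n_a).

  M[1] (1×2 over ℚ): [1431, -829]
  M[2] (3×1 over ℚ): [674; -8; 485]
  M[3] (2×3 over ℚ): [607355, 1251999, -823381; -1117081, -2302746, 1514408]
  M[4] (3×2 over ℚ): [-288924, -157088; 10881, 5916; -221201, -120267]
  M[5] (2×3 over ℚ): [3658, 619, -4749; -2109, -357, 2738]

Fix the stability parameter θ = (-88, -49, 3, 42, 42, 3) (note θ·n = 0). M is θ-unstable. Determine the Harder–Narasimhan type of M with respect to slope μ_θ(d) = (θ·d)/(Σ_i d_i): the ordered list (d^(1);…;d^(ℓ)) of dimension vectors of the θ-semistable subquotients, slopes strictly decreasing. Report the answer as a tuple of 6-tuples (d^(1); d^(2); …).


Interval decomposition of M: I[1,1], I[1,6], I[3,3], I[3,6], I[5,5].
HN type (ℓ=5): μ^(1)=42; μ^(2)=29; μ^(3)=3; μ^(4)=-49; μ^(5)=-88

((0, 0, 0, 0, 1, 0); (0, 0, 0, 2, 2, 2); (0, 0, 3, 0, 0, 0); (0, 1, 0, 0, 0, 0); (2, 0, 0, 0, 0, 0))


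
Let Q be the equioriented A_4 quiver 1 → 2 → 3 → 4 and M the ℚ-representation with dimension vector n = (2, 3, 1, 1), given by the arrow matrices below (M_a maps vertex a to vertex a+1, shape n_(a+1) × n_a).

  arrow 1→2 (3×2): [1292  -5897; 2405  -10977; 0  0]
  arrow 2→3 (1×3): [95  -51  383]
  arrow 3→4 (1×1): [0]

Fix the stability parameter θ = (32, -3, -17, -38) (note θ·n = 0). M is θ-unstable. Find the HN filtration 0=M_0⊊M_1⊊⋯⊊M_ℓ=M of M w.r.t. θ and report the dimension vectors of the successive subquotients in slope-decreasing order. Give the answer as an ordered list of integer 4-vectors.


Via rank(M_{q-1}∘⋯∘M_p): M ≅ I[1,2], I[1,3], I[2,2], I[4,4].
μ_θ-semistable layers: μ^(1)=29/2; μ^(2)=4; μ^(3)=-3; μ^(4)=-38

((1, 1, 0, 0); (1, 1, 1, 0); (0, 1, 0, 0); (0, 0, 0, 1))


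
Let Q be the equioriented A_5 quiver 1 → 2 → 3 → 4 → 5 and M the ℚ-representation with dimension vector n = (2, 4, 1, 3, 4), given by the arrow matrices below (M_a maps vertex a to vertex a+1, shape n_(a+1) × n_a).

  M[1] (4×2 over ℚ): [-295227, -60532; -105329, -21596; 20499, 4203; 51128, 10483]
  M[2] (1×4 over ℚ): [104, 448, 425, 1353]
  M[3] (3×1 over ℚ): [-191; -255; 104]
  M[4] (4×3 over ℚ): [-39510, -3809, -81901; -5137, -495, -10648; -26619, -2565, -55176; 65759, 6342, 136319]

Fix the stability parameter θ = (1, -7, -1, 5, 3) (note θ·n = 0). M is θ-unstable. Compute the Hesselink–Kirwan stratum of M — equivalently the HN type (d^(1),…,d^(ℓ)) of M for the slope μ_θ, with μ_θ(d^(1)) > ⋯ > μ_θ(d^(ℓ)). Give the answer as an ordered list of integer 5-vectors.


Interval decomposition of M: I[1,2], I[1,5], I[2,2]^2, I[4,4], I[4,5], I[5,5]^2.
HN type (ℓ=6): μ^(1)=5; μ^(2)=4; μ^(3)=3; μ^(4)=-1; μ^(5)=-3; μ^(6)=-7

((0, 0, 0, 1, 0); (0, 0, 0, 2, 2); (0, 0, 0, 0, 2); (0, 0, 1, 0, 0); (2, 2, 0, 0, 0); (0, 2, 0, 0, 0))


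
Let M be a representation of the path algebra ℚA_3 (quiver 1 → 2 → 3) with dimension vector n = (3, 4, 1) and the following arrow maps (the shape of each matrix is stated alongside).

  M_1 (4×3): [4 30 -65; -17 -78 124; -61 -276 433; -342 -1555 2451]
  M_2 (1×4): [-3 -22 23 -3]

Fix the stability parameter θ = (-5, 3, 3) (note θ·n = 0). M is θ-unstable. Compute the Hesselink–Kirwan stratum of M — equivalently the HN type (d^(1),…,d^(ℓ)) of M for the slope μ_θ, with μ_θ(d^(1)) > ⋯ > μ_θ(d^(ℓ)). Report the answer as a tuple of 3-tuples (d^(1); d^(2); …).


Via rank(M_{q-1}∘⋯∘M_p): M ≅ I[1,2]^2, I[1,3], I[2,2].
μ_θ-semistable layers: μ^(1)=3; μ^(2)=-5

((0, 4, 1); (3, 0, 0))


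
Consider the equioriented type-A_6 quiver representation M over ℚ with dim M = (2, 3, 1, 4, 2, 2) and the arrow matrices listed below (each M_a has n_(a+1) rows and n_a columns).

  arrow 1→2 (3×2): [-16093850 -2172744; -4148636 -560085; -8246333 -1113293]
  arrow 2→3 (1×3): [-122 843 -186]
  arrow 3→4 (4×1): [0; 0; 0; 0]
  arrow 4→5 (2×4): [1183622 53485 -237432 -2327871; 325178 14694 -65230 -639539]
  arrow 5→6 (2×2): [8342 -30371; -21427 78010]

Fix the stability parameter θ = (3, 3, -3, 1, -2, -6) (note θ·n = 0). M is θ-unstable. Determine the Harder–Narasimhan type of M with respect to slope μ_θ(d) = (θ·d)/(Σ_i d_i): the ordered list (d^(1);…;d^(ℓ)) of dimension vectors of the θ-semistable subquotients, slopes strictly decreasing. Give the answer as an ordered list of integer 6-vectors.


Barcode: M ≅ I[1,2], I[1,3], I[2,2], I[4,4]^2, I[4,6]^2. HN layers by μ_θ (3 steps, strictly decreasing):
  μ^(1)=3; μ^(2)=1; μ^(3)=-7/3

((1, 2, 0, 0, 0, 0); (1, 1, 1, 2, 0, 0); (0, 0, 0, 2, 2, 2))


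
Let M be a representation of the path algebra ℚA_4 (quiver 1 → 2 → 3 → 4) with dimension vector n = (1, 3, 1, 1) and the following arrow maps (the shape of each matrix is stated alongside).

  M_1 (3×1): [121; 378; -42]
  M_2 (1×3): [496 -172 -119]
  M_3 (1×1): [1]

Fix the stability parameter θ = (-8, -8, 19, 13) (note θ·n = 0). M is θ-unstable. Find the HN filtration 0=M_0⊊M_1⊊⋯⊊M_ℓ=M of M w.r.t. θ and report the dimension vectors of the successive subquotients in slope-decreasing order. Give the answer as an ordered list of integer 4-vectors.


Via rank(M_{q-1}∘⋯∘M_p): M ≅ I[1,4], I[2,2]^2.
μ_θ-semistable layers: μ^(1)=16; μ^(2)=-8

((0, 0, 1, 1); (1, 3, 0, 0))


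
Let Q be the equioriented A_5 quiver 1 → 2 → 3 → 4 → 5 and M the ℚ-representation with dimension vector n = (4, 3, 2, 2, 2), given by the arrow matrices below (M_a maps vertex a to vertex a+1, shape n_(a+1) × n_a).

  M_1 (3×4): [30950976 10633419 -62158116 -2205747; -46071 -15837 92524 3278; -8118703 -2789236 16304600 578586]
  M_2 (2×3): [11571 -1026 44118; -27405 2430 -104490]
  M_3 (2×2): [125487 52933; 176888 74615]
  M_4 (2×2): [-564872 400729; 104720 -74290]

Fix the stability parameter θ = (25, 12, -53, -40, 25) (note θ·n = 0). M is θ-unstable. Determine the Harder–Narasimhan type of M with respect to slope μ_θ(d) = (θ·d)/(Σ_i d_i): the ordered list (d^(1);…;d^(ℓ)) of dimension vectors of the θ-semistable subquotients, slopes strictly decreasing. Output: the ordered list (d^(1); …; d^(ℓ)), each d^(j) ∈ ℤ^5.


Barcode: M ≅ I[1,1], I[1,2]^2, I[1,5], I[3,4], I[5,5]. HN layers by μ_θ (5 steps, strictly decreasing):
  μ^(1)=25; μ^(2)=37/2; μ^(3)=-14; μ^(4)=-40; μ^(5)=-53

((1, 0, 0, 0, 2); (2, 2, 0, 0, 0); (1, 1, 1, 1, 0); (0, 0, 0, 1, 0); (0, 0, 1, 0, 0))


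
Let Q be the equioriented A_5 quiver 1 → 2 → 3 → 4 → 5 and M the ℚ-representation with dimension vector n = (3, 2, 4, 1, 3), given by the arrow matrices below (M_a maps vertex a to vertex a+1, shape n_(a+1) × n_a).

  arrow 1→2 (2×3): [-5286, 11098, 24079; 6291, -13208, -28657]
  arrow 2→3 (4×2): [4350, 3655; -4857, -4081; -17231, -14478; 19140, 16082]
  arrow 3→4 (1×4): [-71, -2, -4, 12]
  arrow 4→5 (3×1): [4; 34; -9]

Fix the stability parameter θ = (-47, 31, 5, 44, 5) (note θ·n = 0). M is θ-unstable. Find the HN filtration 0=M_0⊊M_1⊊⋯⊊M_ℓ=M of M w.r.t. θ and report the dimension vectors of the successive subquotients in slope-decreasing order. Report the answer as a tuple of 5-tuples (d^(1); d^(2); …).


Interval decomposition of M: I[1,1], I[1,3], I[1,5], I[3,3]^2, I[5,5]^2.
HN type (ℓ=4): μ^(1)=49/2; μ^(2)=18; μ^(3)=5; μ^(4)=-47

((0, 0, 0, 1, 1); (0, 2, 2, 0, 0); (0, 0, 2, 0, 2); (3, 0, 0, 0, 0))


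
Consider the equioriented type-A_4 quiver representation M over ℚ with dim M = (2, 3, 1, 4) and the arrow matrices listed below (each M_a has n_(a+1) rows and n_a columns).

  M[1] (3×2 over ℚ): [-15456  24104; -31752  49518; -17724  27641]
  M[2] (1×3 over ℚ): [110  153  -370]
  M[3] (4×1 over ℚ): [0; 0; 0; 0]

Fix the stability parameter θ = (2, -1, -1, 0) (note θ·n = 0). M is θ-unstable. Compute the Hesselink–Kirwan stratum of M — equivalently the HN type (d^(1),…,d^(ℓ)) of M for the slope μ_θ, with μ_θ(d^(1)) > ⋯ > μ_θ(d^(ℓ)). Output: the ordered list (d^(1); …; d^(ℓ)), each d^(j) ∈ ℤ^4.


Via rank(M_{q-1}∘⋯∘M_p): M ≅ I[1,1], I[1,3], I[2,2]^2, I[4,4]^4.
μ_θ-semistable layers: μ^(1)=2; μ^(2)=0; μ^(3)=-1

((1, 0, 0, 0); (1, 1, 1, 4); (0, 2, 0, 0))


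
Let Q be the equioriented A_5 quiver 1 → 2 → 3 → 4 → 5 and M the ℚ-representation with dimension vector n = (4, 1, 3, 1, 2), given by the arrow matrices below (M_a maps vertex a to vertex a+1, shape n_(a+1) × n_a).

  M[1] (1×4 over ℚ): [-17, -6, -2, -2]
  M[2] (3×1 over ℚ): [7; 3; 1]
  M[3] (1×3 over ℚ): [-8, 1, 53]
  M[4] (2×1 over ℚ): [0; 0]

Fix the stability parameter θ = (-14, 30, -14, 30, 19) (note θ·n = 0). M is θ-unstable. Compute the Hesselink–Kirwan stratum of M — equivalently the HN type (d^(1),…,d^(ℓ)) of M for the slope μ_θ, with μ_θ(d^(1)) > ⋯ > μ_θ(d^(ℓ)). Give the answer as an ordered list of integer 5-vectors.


Barcode: M ≅ I[1,1]^3, I[1,3], I[3,3], I[3,4], I[5,5]^2. HN layers by μ_θ (4 steps, strictly decreasing):
  μ^(1)=30; μ^(2)=19; μ^(3)=8; μ^(4)=-14

((0, 0, 0, 1, 0); (0, 0, 0, 0, 2); (0, 1, 1, 0, 0); (4, 0, 2, 0, 0))


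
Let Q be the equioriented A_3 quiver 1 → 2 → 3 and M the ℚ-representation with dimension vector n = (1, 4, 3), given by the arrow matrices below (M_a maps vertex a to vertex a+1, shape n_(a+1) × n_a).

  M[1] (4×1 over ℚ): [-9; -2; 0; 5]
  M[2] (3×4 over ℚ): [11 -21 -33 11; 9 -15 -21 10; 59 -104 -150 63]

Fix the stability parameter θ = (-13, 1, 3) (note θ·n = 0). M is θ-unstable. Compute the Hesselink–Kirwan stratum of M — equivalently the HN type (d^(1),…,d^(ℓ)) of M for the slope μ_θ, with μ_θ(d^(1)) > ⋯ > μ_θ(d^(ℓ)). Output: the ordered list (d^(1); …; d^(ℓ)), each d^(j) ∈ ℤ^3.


Barcode: M ≅ I[1,3], I[2,2], I[2,3]^2. HN layers by μ_θ (3 steps, strictly decreasing):
  μ^(1)=3; μ^(2)=1; μ^(3)=-13

((0, 0, 3); (0, 4, 0); (1, 0, 0))


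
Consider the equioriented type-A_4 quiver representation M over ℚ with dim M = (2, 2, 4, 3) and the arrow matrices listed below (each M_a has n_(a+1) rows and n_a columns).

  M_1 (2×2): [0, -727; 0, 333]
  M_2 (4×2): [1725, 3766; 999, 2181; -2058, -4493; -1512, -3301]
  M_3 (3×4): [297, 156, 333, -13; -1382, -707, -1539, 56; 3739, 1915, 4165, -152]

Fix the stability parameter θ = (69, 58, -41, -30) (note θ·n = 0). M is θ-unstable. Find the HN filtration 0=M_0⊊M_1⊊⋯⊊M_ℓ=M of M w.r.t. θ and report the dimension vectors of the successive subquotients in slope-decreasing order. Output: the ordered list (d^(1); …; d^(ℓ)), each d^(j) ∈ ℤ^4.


Barcode: M ≅ I[1,1], I[1,4], I[2,4], I[3,3], I[3,4]. HN layers by μ_θ (5 steps, strictly decreasing):
  μ^(1)=69; μ^(2)=14; μ^(3)=-13/3; μ^(4)=-30; μ^(5)=-41

((1, 0, 0, 0); (1, 1, 1, 1); (0, 1, 1, 1); (0, 0, 0, 1); (0, 0, 2, 0))


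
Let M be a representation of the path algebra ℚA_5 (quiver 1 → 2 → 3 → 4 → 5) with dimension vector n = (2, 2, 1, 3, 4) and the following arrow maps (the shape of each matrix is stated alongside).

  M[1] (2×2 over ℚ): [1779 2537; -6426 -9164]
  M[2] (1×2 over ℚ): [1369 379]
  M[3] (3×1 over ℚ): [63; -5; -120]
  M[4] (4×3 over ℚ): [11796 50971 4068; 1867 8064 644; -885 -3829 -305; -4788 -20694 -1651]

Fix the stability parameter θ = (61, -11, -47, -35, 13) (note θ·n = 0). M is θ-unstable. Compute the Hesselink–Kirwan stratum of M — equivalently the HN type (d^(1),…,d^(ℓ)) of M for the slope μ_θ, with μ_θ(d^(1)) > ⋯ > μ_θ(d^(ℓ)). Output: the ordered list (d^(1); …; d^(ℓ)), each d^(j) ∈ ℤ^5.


Barcode: M ≅ I[1,2], I[1,5], I[4,5]^2, I[5,5]. HN layers by μ_θ (4 steps, strictly decreasing):
  μ^(1)=25; μ^(2)=13; μ^(3)=-8; μ^(4)=-35

((1, 1, 0, 0, 0); (0, 0, 0, 0, 4); (1, 1, 1, 1, 0); (0, 0, 0, 2, 0))


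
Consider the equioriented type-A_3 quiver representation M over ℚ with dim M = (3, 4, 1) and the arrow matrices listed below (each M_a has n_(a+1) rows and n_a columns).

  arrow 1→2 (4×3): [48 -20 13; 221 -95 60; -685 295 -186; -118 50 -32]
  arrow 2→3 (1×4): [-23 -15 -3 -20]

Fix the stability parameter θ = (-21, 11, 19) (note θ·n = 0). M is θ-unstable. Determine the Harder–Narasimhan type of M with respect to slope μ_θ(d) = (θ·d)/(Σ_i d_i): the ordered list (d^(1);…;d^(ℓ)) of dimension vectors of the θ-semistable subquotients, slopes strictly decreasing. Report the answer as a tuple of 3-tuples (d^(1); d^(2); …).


Via rank(M_{q-1}∘⋯∘M_p): M ≅ I[1,1], I[1,2], I[1,3], I[2,2]^2.
μ_θ-semistable layers: μ^(1)=19; μ^(2)=11; μ^(3)=-21

((0, 0, 1); (0, 4, 0); (3, 0, 0))


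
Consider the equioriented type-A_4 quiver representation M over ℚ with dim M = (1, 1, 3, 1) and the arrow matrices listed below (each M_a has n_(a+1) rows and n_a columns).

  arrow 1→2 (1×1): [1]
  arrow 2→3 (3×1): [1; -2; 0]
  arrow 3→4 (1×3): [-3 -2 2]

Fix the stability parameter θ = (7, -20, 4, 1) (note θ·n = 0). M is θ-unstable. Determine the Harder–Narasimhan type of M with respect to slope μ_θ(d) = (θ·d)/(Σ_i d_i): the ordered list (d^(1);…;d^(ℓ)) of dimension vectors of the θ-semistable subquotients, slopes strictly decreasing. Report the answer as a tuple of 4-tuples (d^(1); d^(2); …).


Via rank(M_{q-1}∘⋯∘M_p): M ≅ I[1,4], I[3,3]^2.
μ_θ-semistable layers: μ^(1)=4; μ^(2)=5/2; μ^(3)=-13/2

((0, 0, 2, 0); (0, 0, 1, 1); (1, 1, 0, 0))


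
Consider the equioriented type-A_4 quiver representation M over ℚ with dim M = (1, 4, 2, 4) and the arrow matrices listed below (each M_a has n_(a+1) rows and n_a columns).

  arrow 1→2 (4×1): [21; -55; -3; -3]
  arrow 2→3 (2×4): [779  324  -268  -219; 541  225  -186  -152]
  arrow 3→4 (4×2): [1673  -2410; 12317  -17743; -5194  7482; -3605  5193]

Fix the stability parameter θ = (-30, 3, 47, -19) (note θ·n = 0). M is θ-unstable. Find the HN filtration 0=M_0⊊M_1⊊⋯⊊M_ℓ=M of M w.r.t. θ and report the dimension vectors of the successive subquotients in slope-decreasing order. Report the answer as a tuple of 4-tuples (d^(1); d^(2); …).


Interval decomposition of M: I[1,2], I[2,2], I[2,4]^2, I[4,4]^2.
HN type (ℓ=4): μ^(1)=14; μ^(2)=3; μ^(3)=-19; μ^(4)=-30

((0, 0, 2, 2); (0, 4, 0, 0); (0, 0, 0, 2); (1, 0, 0, 0))


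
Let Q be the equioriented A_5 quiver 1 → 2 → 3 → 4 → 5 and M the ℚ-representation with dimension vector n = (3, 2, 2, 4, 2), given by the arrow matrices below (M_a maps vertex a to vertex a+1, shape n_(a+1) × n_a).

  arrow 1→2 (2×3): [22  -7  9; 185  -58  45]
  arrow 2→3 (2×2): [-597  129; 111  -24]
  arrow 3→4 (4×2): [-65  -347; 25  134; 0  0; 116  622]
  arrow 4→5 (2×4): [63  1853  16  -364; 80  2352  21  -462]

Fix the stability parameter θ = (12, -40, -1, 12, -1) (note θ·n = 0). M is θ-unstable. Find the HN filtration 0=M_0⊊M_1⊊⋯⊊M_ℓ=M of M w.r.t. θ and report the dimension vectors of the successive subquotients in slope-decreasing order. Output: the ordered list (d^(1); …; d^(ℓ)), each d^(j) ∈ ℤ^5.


Interval decomposition of M: I[1,1], I[1,4], I[1,5], I[4,4], I[4,5].
HN type (ℓ=4): μ^(1)=12; μ^(2)=11/2; μ^(3)=-1; μ^(4)=-14

((1, 0, 0, 2, 0); (0, 0, 0, 2, 2); (0, 0, 2, 0, 0); (2, 2, 0, 0, 0))


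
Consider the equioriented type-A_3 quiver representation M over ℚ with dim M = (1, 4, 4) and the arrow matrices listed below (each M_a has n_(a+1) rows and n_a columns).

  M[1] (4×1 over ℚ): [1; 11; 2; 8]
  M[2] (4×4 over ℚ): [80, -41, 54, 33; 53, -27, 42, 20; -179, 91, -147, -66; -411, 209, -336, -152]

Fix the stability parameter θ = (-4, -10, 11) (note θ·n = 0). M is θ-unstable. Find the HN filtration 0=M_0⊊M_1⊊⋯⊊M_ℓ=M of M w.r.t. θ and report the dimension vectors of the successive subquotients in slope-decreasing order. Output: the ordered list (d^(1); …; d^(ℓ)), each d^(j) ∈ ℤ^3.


Barcode: M ≅ I[1,3], I[2,2], I[2,3]^2, I[3,3]. HN layers by μ_θ (3 steps, strictly decreasing):
  μ^(1)=11; μ^(2)=-7; μ^(3)=-10

((0, 0, 4); (1, 1, 0); (0, 3, 0))


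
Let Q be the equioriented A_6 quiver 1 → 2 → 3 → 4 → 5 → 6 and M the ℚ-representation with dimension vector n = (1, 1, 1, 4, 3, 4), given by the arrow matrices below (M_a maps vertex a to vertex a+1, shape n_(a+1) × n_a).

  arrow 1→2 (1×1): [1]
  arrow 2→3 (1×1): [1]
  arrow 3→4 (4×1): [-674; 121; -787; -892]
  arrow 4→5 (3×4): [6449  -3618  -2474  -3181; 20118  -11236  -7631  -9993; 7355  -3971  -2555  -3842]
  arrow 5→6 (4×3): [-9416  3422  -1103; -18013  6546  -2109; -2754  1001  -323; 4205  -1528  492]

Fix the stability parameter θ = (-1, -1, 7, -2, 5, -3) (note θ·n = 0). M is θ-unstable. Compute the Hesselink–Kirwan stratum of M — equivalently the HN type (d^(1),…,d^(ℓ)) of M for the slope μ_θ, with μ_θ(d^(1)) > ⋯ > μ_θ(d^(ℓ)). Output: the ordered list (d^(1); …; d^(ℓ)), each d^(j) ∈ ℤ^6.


Via rank(M_{q-1}∘⋯∘M_p): M ≅ I[1,6], I[4,4], I[4,6]^2, I[6,6].
μ_θ-semistable layers: μ^(1)=7/4; μ^(2)=1; μ^(3)=-1; μ^(4)=-2; μ^(5)=-3

((0, 0, 1, 1, 1, 1); (0, 0, 0, 0, 2, 2); (1, 1, 0, 0, 0, 0); (0, 0, 0, 3, 0, 0); (0, 0, 0, 0, 0, 1))


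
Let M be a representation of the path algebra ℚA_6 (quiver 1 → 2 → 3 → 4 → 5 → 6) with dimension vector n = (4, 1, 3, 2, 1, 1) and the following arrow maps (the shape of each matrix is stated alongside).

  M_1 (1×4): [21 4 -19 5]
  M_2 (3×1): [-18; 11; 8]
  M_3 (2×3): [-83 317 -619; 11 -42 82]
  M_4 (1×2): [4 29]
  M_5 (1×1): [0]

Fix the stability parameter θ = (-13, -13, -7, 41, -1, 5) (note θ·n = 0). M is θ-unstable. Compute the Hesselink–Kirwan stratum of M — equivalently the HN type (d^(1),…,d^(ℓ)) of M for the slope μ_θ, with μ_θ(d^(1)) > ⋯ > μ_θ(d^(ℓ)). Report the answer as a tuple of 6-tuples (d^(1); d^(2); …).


Via rank(M_{q-1}∘⋯∘M_p): M ≅ I[1,1]^3, I[1,4], I[3,3], I[3,5], I[6,6].
μ_θ-semistable layers: μ^(1)=41; μ^(2)=20; μ^(3)=5; μ^(4)=-7; μ^(5)=-13

((0, 0, 0, 1, 0, 0); (0, 0, 0, 1, 1, 0); (0, 0, 0, 0, 0, 1); (0, 0, 3, 0, 0, 0); (4, 1, 0, 0, 0, 0))


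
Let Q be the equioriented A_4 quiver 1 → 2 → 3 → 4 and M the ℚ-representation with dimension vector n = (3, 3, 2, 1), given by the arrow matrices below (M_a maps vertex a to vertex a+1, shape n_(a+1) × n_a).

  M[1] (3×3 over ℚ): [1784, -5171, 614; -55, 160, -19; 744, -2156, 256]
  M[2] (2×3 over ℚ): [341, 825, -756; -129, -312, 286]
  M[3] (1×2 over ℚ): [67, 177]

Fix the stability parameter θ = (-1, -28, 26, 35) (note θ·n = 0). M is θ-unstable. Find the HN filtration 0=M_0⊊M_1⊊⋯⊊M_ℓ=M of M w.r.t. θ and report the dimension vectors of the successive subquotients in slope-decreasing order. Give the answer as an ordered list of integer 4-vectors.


Barcode: M ≅ I[1,1], I[1,3], I[1,4], I[2,2]. HN layers by μ_θ (5 steps, strictly decreasing):
  μ^(1)=35; μ^(2)=26; μ^(3)=-1; μ^(4)=-29/2; μ^(5)=-28

((0, 0, 0, 1); (0, 0, 2, 0); (1, 0, 0, 0); (2, 2, 0, 0); (0, 1, 0, 0))


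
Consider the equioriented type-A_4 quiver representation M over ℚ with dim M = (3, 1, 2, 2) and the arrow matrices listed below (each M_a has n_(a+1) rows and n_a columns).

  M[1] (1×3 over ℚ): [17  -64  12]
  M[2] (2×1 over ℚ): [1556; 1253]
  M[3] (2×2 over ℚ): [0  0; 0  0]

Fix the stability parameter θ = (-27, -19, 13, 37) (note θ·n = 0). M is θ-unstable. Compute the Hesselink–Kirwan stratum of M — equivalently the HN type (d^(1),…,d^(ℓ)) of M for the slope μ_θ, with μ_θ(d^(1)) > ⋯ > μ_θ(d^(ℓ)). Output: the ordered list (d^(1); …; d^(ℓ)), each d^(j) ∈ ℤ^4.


Via rank(M_{q-1}∘⋯∘M_p): M ≅ I[1,1]^2, I[1,3], I[3,3], I[4,4]^2.
μ_θ-semistable layers: μ^(1)=37; μ^(2)=13; μ^(3)=-19; μ^(4)=-27

((0, 0, 0, 2); (0, 0, 2, 0); (0, 1, 0, 0); (3, 0, 0, 0))


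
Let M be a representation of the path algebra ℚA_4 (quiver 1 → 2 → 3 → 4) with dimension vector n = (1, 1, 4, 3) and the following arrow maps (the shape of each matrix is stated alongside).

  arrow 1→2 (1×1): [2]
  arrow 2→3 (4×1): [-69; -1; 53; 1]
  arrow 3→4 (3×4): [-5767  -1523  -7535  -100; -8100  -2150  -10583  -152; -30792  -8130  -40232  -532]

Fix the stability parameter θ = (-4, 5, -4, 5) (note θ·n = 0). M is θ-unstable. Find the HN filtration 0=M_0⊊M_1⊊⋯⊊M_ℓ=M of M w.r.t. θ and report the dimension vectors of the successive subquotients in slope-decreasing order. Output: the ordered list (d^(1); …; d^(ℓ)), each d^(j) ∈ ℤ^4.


Barcode: M ≅ I[1,4], I[3,3], I[3,4]^2. HN layers by μ_θ (3 steps, strictly decreasing):
  μ^(1)=5; μ^(2)=1/2; μ^(3)=-4

((0, 0, 0, 3); (0, 1, 1, 0); (1, 0, 3, 0))


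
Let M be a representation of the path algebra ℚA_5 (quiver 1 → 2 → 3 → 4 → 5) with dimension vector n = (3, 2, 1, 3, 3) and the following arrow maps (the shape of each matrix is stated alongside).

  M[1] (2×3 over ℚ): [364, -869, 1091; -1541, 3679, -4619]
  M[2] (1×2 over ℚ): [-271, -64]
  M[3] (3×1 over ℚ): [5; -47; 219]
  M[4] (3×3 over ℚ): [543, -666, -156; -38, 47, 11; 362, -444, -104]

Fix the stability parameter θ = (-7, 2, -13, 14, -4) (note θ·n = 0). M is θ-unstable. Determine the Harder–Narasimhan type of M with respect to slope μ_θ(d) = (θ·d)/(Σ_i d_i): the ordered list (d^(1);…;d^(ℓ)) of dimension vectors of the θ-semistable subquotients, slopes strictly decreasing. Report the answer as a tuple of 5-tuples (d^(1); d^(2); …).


Barcode: M ≅ I[1,1], I[1,2], I[1,5], I[4,4], I[4,5], I[5,5]. HN layers by μ_θ (6 steps, strictly decreasing):
  μ^(1)=14; μ^(2)=5; μ^(3)=2; μ^(4)=-4; μ^(5)=-11/2; μ^(6)=-7

((0, 0, 0, 1, 0); (0, 0, 0, 2, 2); (0, 1, 0, 0, 0); (0, 0, 0, 0, 1); (0, 1, 1, 0, 0); (3, 0, 0, 0, 0))


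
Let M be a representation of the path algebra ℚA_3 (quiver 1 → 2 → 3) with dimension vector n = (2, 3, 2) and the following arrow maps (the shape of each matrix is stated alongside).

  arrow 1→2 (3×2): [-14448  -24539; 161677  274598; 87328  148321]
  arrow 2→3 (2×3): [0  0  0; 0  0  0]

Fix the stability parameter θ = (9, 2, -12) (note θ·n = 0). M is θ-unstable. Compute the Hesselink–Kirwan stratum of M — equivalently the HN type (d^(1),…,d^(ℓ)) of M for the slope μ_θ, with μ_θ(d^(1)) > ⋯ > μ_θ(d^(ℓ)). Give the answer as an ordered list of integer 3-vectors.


Via rank(M_{q-1}∘⋯∘M_p): M ≅ I[1,2]^2, I[2,2], I[3,3]^2.
μ_θ-semistable layers: μ^(1)=11/2; μ^(2)=2; μ^(3)=-12

((2, 2, 0); (0, 1, 0); (0, 0, 2))
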